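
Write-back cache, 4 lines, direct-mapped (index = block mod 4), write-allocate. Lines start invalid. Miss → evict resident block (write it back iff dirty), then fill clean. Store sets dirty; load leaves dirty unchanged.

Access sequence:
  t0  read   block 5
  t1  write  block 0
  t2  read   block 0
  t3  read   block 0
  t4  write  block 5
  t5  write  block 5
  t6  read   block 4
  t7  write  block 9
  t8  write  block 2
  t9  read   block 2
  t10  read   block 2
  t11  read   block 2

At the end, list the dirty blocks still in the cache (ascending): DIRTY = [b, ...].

DIRTY = [2, 9]

  0 | R B5 → L1 miss [-]
  1 | W B0 → L0 miss [D]
  2 | R B0 → L0 hit [D]
  3 | R B0 → L0 hit [D]
  4 | W B5 → L1 hit [D]
  5 | W B5 → L1 hit [D]
  6 | R B4 → L0 miss wb→B0 [-]
  7 | W B9 → L1 miss wb→B5 [D]
  8 | W B2 → L2 miss [D]
  9 | R B2 → L2 hit [D]
  10 | R B2 → L2 hit [D]
  11 | R B2 → L2 hit [D]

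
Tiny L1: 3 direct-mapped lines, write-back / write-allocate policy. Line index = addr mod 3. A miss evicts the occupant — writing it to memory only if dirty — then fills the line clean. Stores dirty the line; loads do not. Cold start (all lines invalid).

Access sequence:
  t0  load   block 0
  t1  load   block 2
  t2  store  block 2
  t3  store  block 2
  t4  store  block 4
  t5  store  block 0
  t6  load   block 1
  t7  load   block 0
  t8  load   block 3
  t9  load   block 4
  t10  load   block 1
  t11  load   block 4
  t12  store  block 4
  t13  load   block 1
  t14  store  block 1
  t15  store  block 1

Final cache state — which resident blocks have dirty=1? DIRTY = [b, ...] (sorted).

DIRTY = [1, 2]

0: R B0 -> L0 miss  d=-]
1: R B2 -> L2 miss  d=-]
2: W B2 -> L2 hit  d=D]
3: W B2 -> L2 hit  d=D]
4: W B4 -> L1 miss  d=D]
5: W B0 -> L0 hit  d=D]
6: R B1 -> L1 miss wb->B4  d=-]
7: R B0 -> L0 hit  d=D]
8: R B3 -> L0 miss wb->B0  d=-]
9: R B4 -> L1 miss  d=-]
10: R B1 -> L1 miss  d=-]
11: R B4 -> L1 miss  d=-]
12: W B4 -> L1 hit  d=D]
13: R B1 -> L1 miss wb->B4  d=-]
14: W B1 -> L1 hit  d=D]
15: W B1 -> L1 hit  d=D]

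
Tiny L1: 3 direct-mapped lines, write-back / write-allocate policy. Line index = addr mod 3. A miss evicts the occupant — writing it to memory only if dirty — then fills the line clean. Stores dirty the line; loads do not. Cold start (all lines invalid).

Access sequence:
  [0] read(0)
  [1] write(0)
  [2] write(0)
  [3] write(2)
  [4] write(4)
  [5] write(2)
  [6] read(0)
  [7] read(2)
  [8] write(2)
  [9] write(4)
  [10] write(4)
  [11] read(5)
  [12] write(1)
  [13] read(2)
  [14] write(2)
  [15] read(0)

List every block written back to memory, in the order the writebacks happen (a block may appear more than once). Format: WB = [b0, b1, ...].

0: R B0 -> L0 miss  d=-]
1: W B0 -> L0 hit  d=D]
2: W B0 -> L0 hit  d=D]
3: W B2 -> L2 miss  d=D]
4: W B4 -> L1 miss  d=D]
5: W B2 -> L2 hit  d=D]
6: R B0 -> L0 hit  d=D]
7: R B2 -> L2 hit  d=D]
8: W B2 -> L2 hit  d=D]
9: W B4 -> L1 hit  d=D]
10: W B4 -> L1 hit  d=D]
11: R B5 -> L2 miss wb->B2  d=-]
12: W B1 -> L1 miss wb->B4  d=D]
13: R B2 -> L2 miss  d=-]
14: W B2 -> L2 hit  d=D]
15: R B0 -> L0 hit  d=D]

WB = [2, 4]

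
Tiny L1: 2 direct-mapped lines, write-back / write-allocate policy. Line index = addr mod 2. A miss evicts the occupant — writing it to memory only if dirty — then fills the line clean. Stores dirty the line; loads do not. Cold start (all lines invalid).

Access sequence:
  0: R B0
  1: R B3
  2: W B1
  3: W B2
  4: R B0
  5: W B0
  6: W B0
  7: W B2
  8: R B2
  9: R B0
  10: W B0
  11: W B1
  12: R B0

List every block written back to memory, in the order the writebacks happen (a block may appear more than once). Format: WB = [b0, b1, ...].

0: R B0 -> L0 miss  d=-]
1: R B3 -> L1 miss  d=-]
2: W B1 -> L1 miss  d=D]
3: W B2 -> L0 miss  d=D]
4: R B0 -> L0 miss wb->B2  d=-]
5: W B0 -> L0 hit  d=D]
6: W B0 -> L0 hit  d=D]
7: W B2 -> L0 miss wb->B0  d=D]
8: R B2 -> L0 hit  d=D]
9: R B0 -> L0 miss wb->B2  d=-]
10: W B0 -> L0 hit  d=D]
11: W B1 -> L1 hit  d=D]
12: R B0 -> L0 hit  d=D]

WB = [2, 0, 2]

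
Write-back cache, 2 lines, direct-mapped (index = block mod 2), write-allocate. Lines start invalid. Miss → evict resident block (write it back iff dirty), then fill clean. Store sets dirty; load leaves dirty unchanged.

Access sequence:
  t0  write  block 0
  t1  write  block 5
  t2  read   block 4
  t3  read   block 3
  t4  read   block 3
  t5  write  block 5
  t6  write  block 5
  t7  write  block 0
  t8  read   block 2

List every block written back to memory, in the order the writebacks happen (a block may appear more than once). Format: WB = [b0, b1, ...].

  0 | W B0 → L0 miss [D]
  1 | W B5 → L1 miss [D]
  2 | R B4 → L0 miss wb→B0 [-]
  3 | R B3 → L1 miss wb→B5 [-]
  4 | R B3 → L1 hit [-]
  5 | W B5 → L1 miss [D]
  6 | W B5 → L1 hit [D]
  7 | W B0 → L0 miss [D]
  8 | R B2 → L0 miss wb→B0 [-]

WB = [0, 5, 0]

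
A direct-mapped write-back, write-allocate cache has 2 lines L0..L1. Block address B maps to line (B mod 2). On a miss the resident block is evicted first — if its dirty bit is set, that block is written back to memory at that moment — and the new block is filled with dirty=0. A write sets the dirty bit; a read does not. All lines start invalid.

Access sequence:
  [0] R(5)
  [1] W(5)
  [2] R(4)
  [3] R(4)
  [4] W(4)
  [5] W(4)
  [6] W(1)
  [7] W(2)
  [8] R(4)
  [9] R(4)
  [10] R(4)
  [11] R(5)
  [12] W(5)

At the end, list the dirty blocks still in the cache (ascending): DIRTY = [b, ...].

0: R B5 -> L1 miss  d=-]
1: W B5 -> L1 hit  d=D]
2: R B4 -> L0 miss  d=-]
3: R B4 -> L0 hit  d=-]
4: W B4 -> L0 hit  d=D]
5: W B4 -> L0 hit  d=D]
6: W B1 -> L1 miss wb->B5  d=D]
7: W B2 -> L0 miss wb->B4  d=D]
8: R B4 -> L0 miss wb->B2  d=-]
9: R B4 -> L0 hit  d=-]
10: R B4 -> L0 hit  d=-]
11: R B5 -> L1 miss wb->B1  d=-]
12: W B5 -> L1 hit  d=D]

DIRTY = [5]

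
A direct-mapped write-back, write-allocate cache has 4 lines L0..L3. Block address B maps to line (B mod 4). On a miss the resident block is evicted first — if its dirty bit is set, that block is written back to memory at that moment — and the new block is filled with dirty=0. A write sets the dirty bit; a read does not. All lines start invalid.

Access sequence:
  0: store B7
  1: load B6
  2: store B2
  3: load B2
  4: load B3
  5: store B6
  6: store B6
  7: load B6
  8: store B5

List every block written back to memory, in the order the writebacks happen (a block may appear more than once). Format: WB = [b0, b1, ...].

0: W B7 → L3 miss [D]
1: R B6 → L2 miss [-]
2: W B2 → L2 miss [D]
3: R B2 → L2 hit [D]
4: R B3 → L3 miss wb→B7 [-]
5: W B6 → L2 miss wb→B2 [D]
6: W B6 → L2 hit [D]
7: R B6 → L2 hit [D]
8: W B5 → L1 miss [D]

WB = [7, 2]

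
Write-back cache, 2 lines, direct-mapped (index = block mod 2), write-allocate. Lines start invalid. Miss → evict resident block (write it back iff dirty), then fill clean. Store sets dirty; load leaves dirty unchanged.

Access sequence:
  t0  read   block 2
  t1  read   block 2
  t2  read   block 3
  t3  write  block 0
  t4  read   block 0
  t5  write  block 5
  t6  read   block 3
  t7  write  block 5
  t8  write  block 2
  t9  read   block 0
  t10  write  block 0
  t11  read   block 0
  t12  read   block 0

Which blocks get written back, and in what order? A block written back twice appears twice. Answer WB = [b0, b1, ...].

  0 | R B2 → L0 miss [-]
  1 | R B2 → L0 hit [-]
  2 | R B3 → L1 miss [-]
  3 | W B0 → L0 miss [D]
  4 | R B0 → L0 hit [D]
  5 | W B5 → L1 miss [D]
  6 | R B3 → L1 miss wb→B5 [-]
  7 | W B5 → L1 miss [D]
  8 | W B2 → L0 miss wb→B0 [D]
  9 | R B0 → L0 miss wb→B2 [-]
  10 | W B0 → L0 hit [D]
  11 | R B0 → L0 hit [D]
  12 | R B0 → L0 hit [D]

WB = [5, 0, 2]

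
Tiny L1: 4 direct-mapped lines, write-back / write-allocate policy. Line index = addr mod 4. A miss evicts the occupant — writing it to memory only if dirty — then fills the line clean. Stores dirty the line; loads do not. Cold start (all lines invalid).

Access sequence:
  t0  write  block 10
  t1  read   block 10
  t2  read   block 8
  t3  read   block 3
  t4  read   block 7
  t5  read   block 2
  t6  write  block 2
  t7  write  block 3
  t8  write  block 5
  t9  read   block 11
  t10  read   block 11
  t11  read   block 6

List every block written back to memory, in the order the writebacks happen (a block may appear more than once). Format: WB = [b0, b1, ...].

WB = [10, 3, 2]

0: W B10 -> L2 miss  d=D]
1: R B10 -> L2 hit  d=D]
2: R B8 -> L0 miss  d=-]
3: R B3 -> L3 miss  d=-]
4: R B7 -> L3 miss  d=-]
5: R B2 -> L2 miss wb->B10  d=-]
6: W B2 -> L2 hit  d=D]
7: W B3 -> L3 miss  d=D]
8: W B5 -> L1 miss  d=D]
9: R B11 -> L3 miss wb->B3  d=-]
10: R B11 -> L3 hit  d=-]
11: R B6 -> L2 miss wb->B2  d=-]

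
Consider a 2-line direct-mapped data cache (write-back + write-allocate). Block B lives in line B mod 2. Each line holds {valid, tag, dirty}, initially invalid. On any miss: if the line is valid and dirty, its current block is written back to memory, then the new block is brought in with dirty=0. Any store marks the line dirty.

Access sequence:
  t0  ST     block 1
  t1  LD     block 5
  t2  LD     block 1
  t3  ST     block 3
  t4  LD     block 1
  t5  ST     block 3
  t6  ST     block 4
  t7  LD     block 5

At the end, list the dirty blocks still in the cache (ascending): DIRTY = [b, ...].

DIRTY = [4]

0: W B1 → L1 miss [D]
1: R B5 → L1 miss wb→B1 [-]
2: R B1 → L1 miss [-]
3: W B3 → L1 miss [D]
4: R B1 → L1 miss wb→B3 [-]
5: W B3 → L1 miss [D]
6: W B4 → L0 miss [D]
7: R B5 → L1 miss wb→B3 [-]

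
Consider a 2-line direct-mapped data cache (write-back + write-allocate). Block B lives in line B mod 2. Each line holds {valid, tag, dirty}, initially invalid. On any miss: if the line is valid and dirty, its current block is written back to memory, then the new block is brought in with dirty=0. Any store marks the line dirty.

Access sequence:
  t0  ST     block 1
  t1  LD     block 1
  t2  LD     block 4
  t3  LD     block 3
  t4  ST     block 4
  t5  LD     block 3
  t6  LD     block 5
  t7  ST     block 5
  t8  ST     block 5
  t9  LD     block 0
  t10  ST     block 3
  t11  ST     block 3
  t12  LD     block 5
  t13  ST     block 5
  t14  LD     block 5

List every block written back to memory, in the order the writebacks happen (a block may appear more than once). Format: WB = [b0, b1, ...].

WB = [1, 4, 5, 3]

  0 | W B1 → L1 miss [D]
  1 | R B1 → L1 hit [D]
  2 | R B4 → L0 miss [-]
  3 | R B3 → L1 miss wb→B1 [-]
  4 | W B4 → L0 hit [D]
  5 | R B3 → L1 hit [-]
  6 | R B5 → L1 miss [-]
  7 | W B5 → L1 hit [D]
  8 | W B5 → L1 hit [D]
  9 | R B0 → L0 miss wb→B4 [-]
  10 | W B3 → L1 miss wb→B5 [D]
  11 | W B3 → L1 hit [D]
  12 | R B5 → L1 miss wb→B3 [-]
  13 | W B5 → L1 hit [D]
  14 | R B5 → L1 hit [D]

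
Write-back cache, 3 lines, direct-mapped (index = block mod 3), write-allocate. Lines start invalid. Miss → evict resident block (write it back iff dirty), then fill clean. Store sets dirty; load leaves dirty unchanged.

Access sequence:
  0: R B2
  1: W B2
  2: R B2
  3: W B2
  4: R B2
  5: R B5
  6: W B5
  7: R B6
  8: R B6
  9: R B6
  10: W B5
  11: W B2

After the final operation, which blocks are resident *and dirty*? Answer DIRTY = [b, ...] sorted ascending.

DIRTY = [2]

0: R B2 -> L2 miss  d=-]
1: W B2 -> L2 hit  d=D]
2: R B2 -> L2 hit  d=D]
3: W B2 -> L2 hit  d=D]
4: R B2 -> L2 hit  d=D]
5: R B5 -> L2 miss wb->B2  d=-]
6: W B5 -> L2 hit  d=D]
7: R B6 -> L0 miss  d=-]
8: R B6 -> L0 hit  d=-]
9: R B6 -> L0 hit  d=-]
10: W B5 -> L2 hit  d=D]
11: W B2 -> L2 miss wb->B5  d=D]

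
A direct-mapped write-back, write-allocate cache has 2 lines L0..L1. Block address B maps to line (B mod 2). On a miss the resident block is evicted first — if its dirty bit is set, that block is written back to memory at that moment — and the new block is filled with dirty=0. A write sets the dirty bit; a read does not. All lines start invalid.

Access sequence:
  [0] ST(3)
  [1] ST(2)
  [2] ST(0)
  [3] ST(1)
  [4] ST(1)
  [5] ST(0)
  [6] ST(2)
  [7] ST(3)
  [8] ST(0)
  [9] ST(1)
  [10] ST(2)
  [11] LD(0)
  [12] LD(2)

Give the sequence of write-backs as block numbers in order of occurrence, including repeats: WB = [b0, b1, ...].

0: W B3 -> L1 miss  d=D]
1: W B2 -> L0 miss  d=D]
2: W B0 -> L0 miss wb->B2  d=D]
3: W B1 -> L1 miss wb->B3  d=D]
4: W B1 -> L1 hit  d=D]
5: W B0 -> L0 hit  d=D]
6: W B2 -> L0 miss wb->B0  d=D]
7: W B3 -> L1 miss wb->B1  d=D]
8: W B0 -> L0 miss wb->B2  d=D]
9: W B1 -> L1 miss wb->B3  d=D]
10: W B2 -> L0 miss wb->B0  d=D]
11: R B0 -> L0 miss wb->B2  d=-]
12: R B2 -> L0 miss  d=-]

WB = [2, 3, 0, 1, 2, 3, 0, 2]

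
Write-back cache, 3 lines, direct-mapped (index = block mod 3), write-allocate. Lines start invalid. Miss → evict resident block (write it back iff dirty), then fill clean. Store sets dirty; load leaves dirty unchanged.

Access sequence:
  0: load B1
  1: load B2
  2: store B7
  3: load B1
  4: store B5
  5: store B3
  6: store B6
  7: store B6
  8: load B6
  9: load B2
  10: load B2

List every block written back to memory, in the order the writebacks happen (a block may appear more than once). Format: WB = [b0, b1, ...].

0: R B1 → L1 miss [-]
1: R B2 → L2 miss [-]
2: W B7 → L1 miss [D]
3: R B1 → L1 miss wb→B7 [-]
4: W B5 → L2 miss [D]
5: W B3 → L0 miss [D]
6: W B6 → L0 miss wb→B3 [D]
7: W B6 → L0 hit [D]
8: R B6 → L0 hit [D]
9: R B2 → L2 miss wb→B5 [-]
10: R B2 → L2 hit [-]

WB = [7, 3, 5]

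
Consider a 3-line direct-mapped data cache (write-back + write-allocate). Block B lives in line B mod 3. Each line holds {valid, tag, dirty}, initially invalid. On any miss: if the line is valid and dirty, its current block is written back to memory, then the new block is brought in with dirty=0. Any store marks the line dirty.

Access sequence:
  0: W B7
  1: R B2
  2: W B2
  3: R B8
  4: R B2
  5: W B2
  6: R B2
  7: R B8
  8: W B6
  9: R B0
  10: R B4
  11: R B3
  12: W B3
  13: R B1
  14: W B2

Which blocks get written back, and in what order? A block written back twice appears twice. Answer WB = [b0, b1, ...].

0: W B7 → L1 miss [D]
1: R B2 → L2 miss [-]
2: W B2 → L2 hit [D]
3: R B8 → L2 miss wb→B2 [-]
4: R B2 → L2 miss [-]
5: W B2 → L2 hit [D]
6: R B2 → L2 hit [D]
7: R B8 → L2 miss wb→B2 [-]
8: W B6 → L0 miss [D]
9: R B0 → L0 miss wb→B6 [-]
10: R B4 → L1 miss wb→B7 [-]
11: R B3 → L0 miss [-]
12: W B3 → L0 hit [D]
13: R B1 → L1 miss [-]
14: W B2 → L2 miss [D]

WB = [2, 2, 6, 7]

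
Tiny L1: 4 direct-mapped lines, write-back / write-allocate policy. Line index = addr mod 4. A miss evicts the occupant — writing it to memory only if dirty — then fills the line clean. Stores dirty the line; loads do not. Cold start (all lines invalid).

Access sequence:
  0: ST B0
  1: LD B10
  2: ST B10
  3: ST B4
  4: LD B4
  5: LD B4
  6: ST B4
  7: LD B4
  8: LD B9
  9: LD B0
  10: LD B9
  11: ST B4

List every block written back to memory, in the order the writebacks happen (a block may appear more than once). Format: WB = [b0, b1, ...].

0: W B0 → L0 miss [D]
1: R B10 → L2 miss [-]
2: W B10 → L2 hit [D]
3: W B4 → L0 miss wb→B0 [D]
4: R B4 → L0 hit [D]
5: R B4 → L0 hit [D]
6: W B4 → L0 hit [D]
7: R B4 → L0 hit [D]
8: R B9 → L1 miss [-]
9: R B0 → L0 miss wb→B4 [-]
10: R B9 → L1 hit [-]
11: W B4 → L0 miss [D]

WB = [0, 4]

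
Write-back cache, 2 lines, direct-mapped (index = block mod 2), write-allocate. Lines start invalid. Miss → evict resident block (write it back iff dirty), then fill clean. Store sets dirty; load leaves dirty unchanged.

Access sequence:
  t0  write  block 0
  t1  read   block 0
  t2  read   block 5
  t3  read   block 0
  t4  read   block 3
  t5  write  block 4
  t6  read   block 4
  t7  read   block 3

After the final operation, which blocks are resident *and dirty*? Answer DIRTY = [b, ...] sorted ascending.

DIRTY = [4]

0: W B0 → L0 miss [D]
1: R B0 → L0 hit [D]
2: R B5 → L1 miss [-]
3: R B0 → L0 hit [D]
4: R B3 → L1 miss [-]
5: W B4 → L0 miss wb→B0 [D]
6: R B4 → L0 hit [D]
7: R B3 → L1 hit [-]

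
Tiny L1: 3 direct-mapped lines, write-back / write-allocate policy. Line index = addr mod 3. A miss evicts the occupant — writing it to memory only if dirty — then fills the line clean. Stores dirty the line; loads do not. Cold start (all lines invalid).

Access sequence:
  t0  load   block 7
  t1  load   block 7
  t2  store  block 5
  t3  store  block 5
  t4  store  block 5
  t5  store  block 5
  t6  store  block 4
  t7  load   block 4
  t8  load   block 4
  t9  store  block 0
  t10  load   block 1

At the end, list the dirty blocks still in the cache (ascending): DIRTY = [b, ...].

DIRTY = [0, 5]

  0 | R B7 → L1 miss [-]
  1 | R B7 → L1 hit [-]
  2 | W B5 → L2 miss [D]
  3 | W B5 → L2 hit [D]
  4 | W B5 → L2 hit [D]
  5 | W B5 → L2 hit [D]
  6 | W B4 → L1 miss [D]
  7 | R B4 → L1 hit [D]
  8 | R B4 → L1 hit [D]
  9 | W B0 → L0 miss [D]
  10 | R B1 → L1 miss wb→B4 [-]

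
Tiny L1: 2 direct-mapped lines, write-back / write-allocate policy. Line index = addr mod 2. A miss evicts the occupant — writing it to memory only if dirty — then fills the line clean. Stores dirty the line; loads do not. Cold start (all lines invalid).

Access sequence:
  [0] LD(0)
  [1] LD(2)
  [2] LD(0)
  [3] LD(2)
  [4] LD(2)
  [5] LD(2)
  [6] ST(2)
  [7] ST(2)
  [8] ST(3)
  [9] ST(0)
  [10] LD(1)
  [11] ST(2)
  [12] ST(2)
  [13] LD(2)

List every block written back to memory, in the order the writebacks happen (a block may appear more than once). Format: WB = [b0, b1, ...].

WB = [2, 3, 0]

0: R B0 → L0 miss [-]
1: R B2 → L0 miss [-]
2: R B0 → L0 miss [-]
3: R B2 → L0 miss [-]
4: R B2 → L0 hit [-]
5: R B2 → L0 hit [-]
6: W B2 → L0 hit [D]
7: W B2 → L0 hit [D]
8: W B3 → L1 miss [D]
9: W B0 → L0 miss wb→B2 [D]
10: R B1 → L1 miss wb→B3 [-]
11: W B2 → L0 miss wb→B0 [D]
12: W B2 → L0 hit [D]
13: R B2 → L0 hit [D]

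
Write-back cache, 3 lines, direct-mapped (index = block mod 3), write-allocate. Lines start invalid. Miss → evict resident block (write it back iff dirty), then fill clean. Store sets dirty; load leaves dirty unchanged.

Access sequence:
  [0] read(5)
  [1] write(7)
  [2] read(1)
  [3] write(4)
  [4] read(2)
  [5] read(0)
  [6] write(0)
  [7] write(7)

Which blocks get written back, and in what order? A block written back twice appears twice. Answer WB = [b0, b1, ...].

0: R B5 -> L2 miss  d=-]
1: W B7 -> L1 miss  d=D]
2: R B1 -> L1 miss wb->B7  d=-]
3: W B4 -> L1 miss  d=D]
4: R B2 -> L2 miss  d=-]
5: R B0 -> L0 miss  d=-]
6: W B0 -> L0 hit  d=D]
7: W B7 -> L1 miss wb->B4  d=D]

WB = [7, 4]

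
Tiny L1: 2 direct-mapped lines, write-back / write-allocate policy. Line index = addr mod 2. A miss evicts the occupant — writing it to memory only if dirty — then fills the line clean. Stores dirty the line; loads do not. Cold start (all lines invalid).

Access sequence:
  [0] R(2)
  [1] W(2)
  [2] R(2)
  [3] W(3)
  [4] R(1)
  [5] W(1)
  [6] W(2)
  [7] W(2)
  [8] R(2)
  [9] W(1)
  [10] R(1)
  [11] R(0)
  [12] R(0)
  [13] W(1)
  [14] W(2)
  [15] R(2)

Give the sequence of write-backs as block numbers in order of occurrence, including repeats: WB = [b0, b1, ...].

  0 | R B2 → L0 miss [-]
  1 | W B2 → L0 hit [D]
  2 | R B2 → L0 hit [D]
  3 | W B3 → L1 miss [D]
  4 | R B1 → L1 miss wb→B3 [-]
  5 | W B1 → L1 hit [D]
  6 | W B2 → L0 hit [D]
  7 | W B2 → L0 hit [D]
  8 | R B2 → L0 hit [D]
  9 | W B1 → L1 hit [D]
  10 | R B1 → L1 hit [D]
  11 | R B0 → L0 miss wb→B2 [-]
  12 | R B0 → L0 hit [-]
  13 | W B1 → L1 hit [D]
  14 | W B2 → L0 miss [D]
  15 | R B2 → L0 hit [D]

WB = [3, 2]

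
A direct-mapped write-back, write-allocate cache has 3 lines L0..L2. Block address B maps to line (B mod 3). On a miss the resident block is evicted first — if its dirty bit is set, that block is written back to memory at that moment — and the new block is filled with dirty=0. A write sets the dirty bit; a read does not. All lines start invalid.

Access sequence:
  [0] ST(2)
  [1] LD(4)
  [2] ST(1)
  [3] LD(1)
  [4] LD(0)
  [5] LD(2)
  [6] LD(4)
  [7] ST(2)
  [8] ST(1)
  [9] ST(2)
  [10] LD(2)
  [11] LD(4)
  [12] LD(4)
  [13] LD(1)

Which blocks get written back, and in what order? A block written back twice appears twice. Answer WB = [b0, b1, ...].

WB = [1, 1]

0: W B2 → L2 miss [D]
1: R B4 → L1 miss [-]
2: W B1 → L1 miss [D]
3: R B1 → L1 hit [D]
4: R B0 → L0 miss [-]
5: R B2 → L2 hit [D]
6: R B4 → L1 miss wb→B1 [-]
7: W B2 → L2 hit [D]
8: W B1 → L1 miss [D]
9: W B2 → L2 hit [D]
10: R B2 → L2 hit [D]
11: R B4 → L1 miss wb→B1 [-]
12: R B4 → L1 hit [-]
13: R B1 → L1 miss [-]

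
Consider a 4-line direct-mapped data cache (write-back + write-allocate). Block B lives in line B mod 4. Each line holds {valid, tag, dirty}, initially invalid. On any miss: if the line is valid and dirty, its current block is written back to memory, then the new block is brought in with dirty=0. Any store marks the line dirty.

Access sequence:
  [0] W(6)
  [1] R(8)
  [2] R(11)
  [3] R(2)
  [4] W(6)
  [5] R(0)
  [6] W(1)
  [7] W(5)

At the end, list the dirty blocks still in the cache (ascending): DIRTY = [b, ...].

DIRTY = [5, 6]

0: W B6 → L2 miss [D]
1: R B8 → L0 miss [-]
2: R B11 → L3 miss [-]
3: R B2 → L2 miss wb→B6 [-]
4: W B6 → L2 miss [D]
5: R B0 → L0 miss [-]
6: W B1 → L1 miss [D]
7: W B5 → L1 miss wb→B1 [D]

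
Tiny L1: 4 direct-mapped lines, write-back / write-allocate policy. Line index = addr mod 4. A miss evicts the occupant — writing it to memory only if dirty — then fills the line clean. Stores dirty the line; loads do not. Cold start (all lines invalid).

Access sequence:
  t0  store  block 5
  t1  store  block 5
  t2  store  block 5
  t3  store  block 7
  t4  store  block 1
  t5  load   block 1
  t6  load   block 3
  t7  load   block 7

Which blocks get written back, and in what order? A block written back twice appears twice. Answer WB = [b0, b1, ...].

  0 | W B5 → L1 miss [D]
  1 | W B5 → L1 hit [D]
  2 | W B5 → L1 hit [D]
  3 | W B7 → L3 miss [D]
  4 | W B1 → L1 miss wb→B5 [D]
  5 | R B1 → L1 hit [D]
  6 | R B3 → L3 miss wb→B7 [-]
  7 | R B7 → L3 miss [-]

WB = [5, 7]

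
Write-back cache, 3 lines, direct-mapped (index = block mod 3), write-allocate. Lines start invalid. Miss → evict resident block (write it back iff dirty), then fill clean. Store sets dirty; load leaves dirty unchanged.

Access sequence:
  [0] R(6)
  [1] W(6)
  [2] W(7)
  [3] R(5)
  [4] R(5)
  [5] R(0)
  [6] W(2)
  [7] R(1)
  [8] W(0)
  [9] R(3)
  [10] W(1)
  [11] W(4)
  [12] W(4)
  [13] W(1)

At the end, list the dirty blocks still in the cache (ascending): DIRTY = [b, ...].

DIRTY = [1, 2]

  0 | R B6 → L0 miss [-]
  1 | W B6 → L0 hit [D]
  2 | W B7 → L1 miss [D]
  3 | R B5 → L2 miss [-]
  4 | R B5 → L2 hit [-]
  5 | R B0 → L0 miss wb→B6 [-]
  6 | W B2 → L2 miss [D]
  7 | R B1 → L1 miss wb→B7 [-]
  8 | W B0 → L0 hit [D]
  9 | R B3 → L0 miss wb→B0 [-]
  10 | W B1 → L1 hit [D]
  11 | W B4 → L1 miss wb→B1 [D]
  12 | W B4 → L1 hit [D]
  13 | W B1 → L1 miss wb→B4 [D]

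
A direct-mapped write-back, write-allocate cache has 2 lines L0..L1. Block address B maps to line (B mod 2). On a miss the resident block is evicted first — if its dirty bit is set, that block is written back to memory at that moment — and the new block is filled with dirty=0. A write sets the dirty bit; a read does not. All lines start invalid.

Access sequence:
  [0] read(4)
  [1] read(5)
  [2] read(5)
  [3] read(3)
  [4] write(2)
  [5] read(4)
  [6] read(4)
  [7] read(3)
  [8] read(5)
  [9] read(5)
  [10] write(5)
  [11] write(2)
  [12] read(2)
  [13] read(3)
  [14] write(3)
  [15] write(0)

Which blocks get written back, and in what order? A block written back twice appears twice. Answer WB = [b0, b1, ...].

WB = [2, 5, 2]

0: R B4 → L0 miss [-]
1: R B5 → L1 miss [-]
2: R B5 → L1 hit [-]
3: R B3 → L1 miss [-]
4: W B2 → L0 miss [D]
5: R B4 → L0 miss wb→B2 [-]
6: R B4 → L0 hit [-]
7: R B3 → L1 hit [-]
8: R B5 → L1 miss [-]
9: R B5 → L1 hit [-]
10: W B5 → L1 hit [D]
11: W B2 → L0 miss [D]
12: R B2 → L0 hit [D]
13: R B3 → L1 miss wb→B5 [-]
14: W B3 → L1 hit [D]
15: W B0 → L0 miss wb→B2 [D]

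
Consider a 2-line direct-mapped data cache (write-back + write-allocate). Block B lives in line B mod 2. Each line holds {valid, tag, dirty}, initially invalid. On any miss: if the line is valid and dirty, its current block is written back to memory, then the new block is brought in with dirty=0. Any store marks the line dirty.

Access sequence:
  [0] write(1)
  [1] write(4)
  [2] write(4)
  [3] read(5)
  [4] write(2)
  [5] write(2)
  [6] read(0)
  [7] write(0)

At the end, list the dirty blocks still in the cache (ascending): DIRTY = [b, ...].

0: W B1 -> L1 miss  d=D]
1: W B4 -> L0 miss  d=D]
2: W B4 -> L0 hit  d=D]
3: R B5 -> L1 miss wb->B1  d=-]
4: W B2 -> L0 miss wb->B4  d=D]
5: W B2 -> L0 hit  d=D]
6: R B0 -> L0 miss wb->B2  d=-]
7: W B0 -> L0 hit  d=D]

DIRTY = [0]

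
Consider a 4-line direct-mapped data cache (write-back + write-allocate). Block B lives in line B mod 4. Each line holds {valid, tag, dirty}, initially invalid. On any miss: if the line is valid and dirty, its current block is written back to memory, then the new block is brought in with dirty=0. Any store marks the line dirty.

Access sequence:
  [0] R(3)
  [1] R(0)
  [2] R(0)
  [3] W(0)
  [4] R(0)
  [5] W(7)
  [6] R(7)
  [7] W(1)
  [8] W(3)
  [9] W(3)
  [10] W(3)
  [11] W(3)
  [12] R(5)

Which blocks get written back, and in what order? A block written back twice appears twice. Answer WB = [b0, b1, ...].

WB = [7, 1]

  0 | R B3 → L3 miss [-]
  1 | R B0 → L0 miss [-]
  2 | R B0 → L0 hit [-]
  3 | W B0 → L0 hit [D]
  4 | R B0 → L0 hit [D]
  5 | W B7 → L3 miss [D]
  6 | R B7 → L3 hit [D]
  7 | W B1 → L1 miss [D]
  8 | W B3 → L3 miss wb→B7 [D]
  9 | W B3 → L3 hit [D]
  10 | W B3 → L3 hit [D]
  11 | W B3 → L3 hit [D]
  12 | R B5 → L1 miss wb→B1 [-]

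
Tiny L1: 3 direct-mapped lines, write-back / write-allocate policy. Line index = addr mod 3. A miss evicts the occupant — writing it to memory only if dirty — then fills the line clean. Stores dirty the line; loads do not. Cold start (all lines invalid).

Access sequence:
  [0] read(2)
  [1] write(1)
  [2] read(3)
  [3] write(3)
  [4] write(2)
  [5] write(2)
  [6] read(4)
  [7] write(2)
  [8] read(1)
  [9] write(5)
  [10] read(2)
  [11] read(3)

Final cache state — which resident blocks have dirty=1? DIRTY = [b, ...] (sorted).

  0 | R B2 → L2 miss [-]
  1 | W B1 → L1 miss [D]
  2 | R B3 → L0 miss [-]
  3 | W B3 → L0 hit [D]
  4 | W B2 → L2 hit [D]
  5 | W B2 → L2 hit [D]
  6 | R B4 → L1 miss wb→B1 [-]
  7 | W B2 → L2 hit [D]
  8 | R B1 → L1 miss [-]
  9 | W B5 → L2 miss wb→B2 [D]
  10 | R B2 → L2 miss wb→B5 [-]
  11 | R B3 → L0 hit [D]

DIRTY = [3]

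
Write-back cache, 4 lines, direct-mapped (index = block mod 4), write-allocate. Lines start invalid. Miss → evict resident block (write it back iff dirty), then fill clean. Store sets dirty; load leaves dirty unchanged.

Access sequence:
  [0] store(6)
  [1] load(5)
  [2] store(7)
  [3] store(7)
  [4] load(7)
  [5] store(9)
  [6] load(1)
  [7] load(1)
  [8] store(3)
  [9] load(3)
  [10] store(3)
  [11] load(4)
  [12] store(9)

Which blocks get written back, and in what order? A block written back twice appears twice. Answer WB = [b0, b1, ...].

0: W B6 -> L2 miss  d=D]
1: R B5 -> L1 miss  d=-]
2: W B7 -> L3 miss  d=D]
3: W B7 -> L3 hit  d=D]
4: R B7 -> L3 hit  d=D]
5: W B9 -> L1 miss  d=D]
6: R B1 -> L1 miss wb->B9  d=-]
7: R B1 -> L1 hit  d=-]
8: W B3 -> L3 miss wb->B7  d=D]
9: R B3 -> L3 hit  d=D]
10: W B3 -> L3 hit  d=D]
11: R B4 -> L0 miss  d=-]
12: W B9 -> L1 miss  d=D]

WB = [9, 7]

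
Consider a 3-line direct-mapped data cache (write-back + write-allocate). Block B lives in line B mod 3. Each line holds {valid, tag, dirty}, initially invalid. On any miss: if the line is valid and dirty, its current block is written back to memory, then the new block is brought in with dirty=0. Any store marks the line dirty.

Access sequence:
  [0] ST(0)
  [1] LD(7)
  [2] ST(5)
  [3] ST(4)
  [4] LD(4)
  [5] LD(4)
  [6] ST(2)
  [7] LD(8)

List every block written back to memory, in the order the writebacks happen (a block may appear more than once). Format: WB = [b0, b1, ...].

0: W B0 → L0 miss [D]
1: R B7 → L1 miss [-]
2: W B5 → L2 miss [D]
3: W B4 → L1 miss [D]
4: R B4 → L1 hit [D]
5: R B4 → L1 hit [D]
6: W B2 → L2 miss wb→B5 [D]
7: R B8 → L2 miss wb→B2 [-]

WB = [5, 2]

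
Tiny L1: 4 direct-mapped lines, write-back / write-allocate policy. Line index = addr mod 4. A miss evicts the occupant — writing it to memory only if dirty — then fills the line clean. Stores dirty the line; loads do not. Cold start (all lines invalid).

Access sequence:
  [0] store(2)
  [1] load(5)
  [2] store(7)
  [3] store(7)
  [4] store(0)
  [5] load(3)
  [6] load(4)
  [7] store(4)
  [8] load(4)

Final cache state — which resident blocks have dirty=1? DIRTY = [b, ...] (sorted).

DIRTY = [2, 4]

0: W B2 -> L2 miss  d=D]
1: R B5 -> L1 miss  d=-]
2: W B7 -> L3 miss  d=D]
3: W B7 -> L3 hit  d=D]
4: W B0 -> L0 miss  d=D]
5: R B3 -> L3 miss wb->B7  d=-]
6: R B4 -> L0 miss wb->B0  d=-]
7: W B4 -> L0 hit  d=D]
8: R B4 -> L0 hit  d=D]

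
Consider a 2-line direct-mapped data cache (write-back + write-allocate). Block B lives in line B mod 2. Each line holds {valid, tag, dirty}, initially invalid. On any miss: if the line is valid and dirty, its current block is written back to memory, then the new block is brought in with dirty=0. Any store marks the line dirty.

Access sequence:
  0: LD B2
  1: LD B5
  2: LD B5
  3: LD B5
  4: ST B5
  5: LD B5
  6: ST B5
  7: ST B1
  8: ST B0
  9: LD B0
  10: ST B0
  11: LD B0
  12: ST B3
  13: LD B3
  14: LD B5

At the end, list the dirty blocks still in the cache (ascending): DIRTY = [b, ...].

DIRTY = [0]

0: R B2 → L0 miss [-]
1: R B5 → L1 miss [-]
2: R B5 → L1 hit [-]
3: R B5 → L1 hit [-]
4: W B5 → L1 hit [D]
5: R B5 → L1 hit [D]
6: W B5 → L1 hit [D]
7: W B1 → L1 miss wb→B5 [D]
8: W B0 → L0 miss [D]
9: R B0 → L0 hit [D]
10: W B0 → L0 hit [D]
11: R B0 → L0 hit [D]
12: W B3 → L1 miss wb→B1 [D]
13: R B3 → L1 hit [D]
14: R B5 → L1 miss wb→B3 [-]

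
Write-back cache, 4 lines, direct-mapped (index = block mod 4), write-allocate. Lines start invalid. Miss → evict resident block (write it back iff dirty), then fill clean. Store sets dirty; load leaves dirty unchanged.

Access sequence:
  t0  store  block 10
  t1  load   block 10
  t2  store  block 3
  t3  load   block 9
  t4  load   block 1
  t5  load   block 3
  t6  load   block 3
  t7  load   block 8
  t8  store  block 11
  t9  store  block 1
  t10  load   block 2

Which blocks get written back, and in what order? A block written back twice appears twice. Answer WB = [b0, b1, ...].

  0 | W B10 → L2 miss [D]
  1 | R B10 → L2 hit [D]
  2 | W B3 → L3 miss [D]
  3 | R B9 → L1 miss [-]
  4 | R B1 → L1 miss [-]
  5 | R B3 → L3 hit [D]
  6 | R B3 → L3 hit [D]
  7 | R B8 → L0 miss [-]
  8 | W B11 → L3 miss wb→B3 [D]
  9 | W B1 → L1 hit [D]
  10 | R B2 → L2 miss wb→B10 [-]

WB = [3, 10]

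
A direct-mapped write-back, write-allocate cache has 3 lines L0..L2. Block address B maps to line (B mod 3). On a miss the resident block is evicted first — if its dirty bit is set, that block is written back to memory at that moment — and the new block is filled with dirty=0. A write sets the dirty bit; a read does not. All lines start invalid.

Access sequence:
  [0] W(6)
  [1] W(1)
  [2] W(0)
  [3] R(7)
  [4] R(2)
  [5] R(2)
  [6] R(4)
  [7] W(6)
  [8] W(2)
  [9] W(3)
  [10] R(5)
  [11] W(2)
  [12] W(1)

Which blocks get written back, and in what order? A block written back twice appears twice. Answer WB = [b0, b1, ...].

0: W B6 -> L0 miss  d=D]
1: W B1 -> L1 miss  d=D]
2: W B0 -> L0 miss wb->B6  d=D]
3: R B7 -> L1 miss wb->B1  d=-]
4: R B2 -> L2 miss  d=-]
5: R B2 -> L2 hit  d=-]
6: R B4 -> L1 miss  d=-]
7: W B6 -> L0 miss wb->B0  d=D]
8: W B2 -> L2 hit  d=D]
9: W B3 -> L0 miss wb->B6  d=D]
10: R B5 -> L2 miss wb->B2  d=-]
11: W B2 -> L2 miss  d=D]
12: W B1 -> L1 miss  d=D]

WB = [6, 1, 0, 6, 2]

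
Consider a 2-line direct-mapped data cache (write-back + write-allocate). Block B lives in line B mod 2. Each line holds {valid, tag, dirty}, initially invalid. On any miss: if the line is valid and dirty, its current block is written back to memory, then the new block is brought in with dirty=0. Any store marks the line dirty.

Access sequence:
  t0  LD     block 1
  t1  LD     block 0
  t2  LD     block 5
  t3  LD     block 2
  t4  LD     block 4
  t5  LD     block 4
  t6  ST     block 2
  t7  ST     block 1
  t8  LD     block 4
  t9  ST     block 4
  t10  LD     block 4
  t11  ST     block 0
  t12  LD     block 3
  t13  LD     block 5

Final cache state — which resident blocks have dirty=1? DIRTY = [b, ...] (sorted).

DIRTY = [0]

  0 | R B1 → L1 miss [-]
  1 | R B0 → L0 miss [-]
  2 | R B5 → L1 miss [-]
  3 | R B2 → L0 miss [-]
  4 | R B4 → L0 miss [-]
  5 | R B4 → L0 hit [-]
  6 | W B2 → L0 miss [D]
  7 | W B1 → L1 miss [D]
  8 | R B4 → L0 miss wb→B2 [-]
  9 | W B4 → L0 hit [D]
  10 | R B4 → L0 hit [D]
  11 | W B0 → L0 miss wb→B4 [D]
  12 | R B3 → L1 miss wb→B1 [-]
  13 | R B5 → L1 miss [-]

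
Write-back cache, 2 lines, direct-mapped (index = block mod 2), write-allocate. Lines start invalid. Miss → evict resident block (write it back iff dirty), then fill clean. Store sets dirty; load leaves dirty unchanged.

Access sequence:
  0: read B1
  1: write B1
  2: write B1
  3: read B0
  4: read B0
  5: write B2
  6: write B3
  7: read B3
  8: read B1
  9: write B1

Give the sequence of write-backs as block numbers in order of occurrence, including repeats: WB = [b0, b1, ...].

  0 | R B1 → L1 miss [-]
  1 | W B1 → L1 hit [D]
  2 | W B1 → L1 hit [D]
  3 | R B0 → L0 miss [-]
  4 | R B0 → L0 hit [-]
  5 | W B2 → L0 miss [D]
  6 | W B3 → L1 miss wb→B1 [D]
  7 | R B3 → L1 hit [D]
  8 | R B1 → L1 miss wb→B3 [-]
  9 | W B1 → L1 hit [D]

WB = [1, 3]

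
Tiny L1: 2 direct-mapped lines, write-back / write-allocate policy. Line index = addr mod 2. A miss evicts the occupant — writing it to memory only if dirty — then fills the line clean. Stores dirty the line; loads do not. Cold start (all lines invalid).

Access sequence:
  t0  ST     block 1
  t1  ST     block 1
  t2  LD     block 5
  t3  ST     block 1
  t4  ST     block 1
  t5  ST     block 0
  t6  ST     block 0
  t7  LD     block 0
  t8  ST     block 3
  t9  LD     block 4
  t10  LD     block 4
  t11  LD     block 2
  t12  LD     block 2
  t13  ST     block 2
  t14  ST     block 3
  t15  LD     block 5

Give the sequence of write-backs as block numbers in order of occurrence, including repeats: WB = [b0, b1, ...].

0: W B1 -> L1 miss  d=D]
1: W B1 -> L1 hit  d=D]
2: R B5 -> L1 miss wb->B1  d=-]
3: W B1 -> L1 miss  d=D]
4: W B1 -> L1 hit  d=D]
5: W B0 -> L0 miss  d=D]
6: W B0 -> L0 hit  d=D]
7: R B0 -> L0 hit  d=D]
8: W B3 -> L1 miss wb->B1  d=D]
9: R B4 -> L0 miss wb->B0  d=-]
10: R B4 -> L0 hit  d=-]
11: R B2 -> L0 miss  d=-]
12: R B2 -> L0 hit  d=-]
13: W B2 -> L0 hit  d=D]
14: W B3 -> L1 hit  d=D]
15: R B5 -> L1 miss wb->B3  d=-]

WB = [1, 1, 0, 3]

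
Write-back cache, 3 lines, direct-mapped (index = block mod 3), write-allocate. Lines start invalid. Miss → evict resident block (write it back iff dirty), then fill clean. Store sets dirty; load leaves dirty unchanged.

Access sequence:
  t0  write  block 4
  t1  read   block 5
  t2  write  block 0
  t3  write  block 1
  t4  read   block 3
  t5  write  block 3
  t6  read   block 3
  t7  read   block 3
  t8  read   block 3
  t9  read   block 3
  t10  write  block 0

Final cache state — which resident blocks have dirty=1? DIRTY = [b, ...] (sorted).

DIRTY = [0, 1]

  0 | W B4 → L1 miss [D]
  1 | R B5 → L2 miss [-]
  2 | W B0 → L0 miss [D]
  3 | W B1 → L1 miss wb→B4 [D]
  4 | R B3 → L0 miss wb→B0 [-]
  5 | W B3 → L0 hit [D]
  6 | R B3 → L0 hit [D]
  7 | R B3 → L0 hit [D]
  8 | R B3 → L0 hit [D]
  9 | R B3 → L0 hit [D]
  10 | W B0 → L0 miss wb→B3 [D]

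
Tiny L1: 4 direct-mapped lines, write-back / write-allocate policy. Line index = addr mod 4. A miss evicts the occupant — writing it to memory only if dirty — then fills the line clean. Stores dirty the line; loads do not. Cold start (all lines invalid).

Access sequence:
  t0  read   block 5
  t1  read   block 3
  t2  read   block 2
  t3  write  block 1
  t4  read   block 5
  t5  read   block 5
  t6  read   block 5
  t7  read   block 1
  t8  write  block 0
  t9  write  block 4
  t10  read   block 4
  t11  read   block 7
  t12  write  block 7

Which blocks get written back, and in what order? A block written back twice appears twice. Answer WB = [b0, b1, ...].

WB = [1, 0]

  0 | R B5 → L1 miss [-]
  1 | R B3 → L3 miss [-]
  2 | R B2 → L2 miss [-]
  3 | W B1 → L1 miss [D]
  4 | R B5 → L1 miss wb→B1 [-]
  5 | R B5 → L1 hit [-]
  6 | R B5 → L1 hit [-]
  7 | R B1 → L1 miss [-]
  8 | W B0 → L0 miss [D]
  9 | W B4 → L0 miss wb→B0 [D]
  10 | R B4 → L0 hit [D]
  11 | R B7 → L3 miss [-]
  12 | W B7 → L3 hit [D]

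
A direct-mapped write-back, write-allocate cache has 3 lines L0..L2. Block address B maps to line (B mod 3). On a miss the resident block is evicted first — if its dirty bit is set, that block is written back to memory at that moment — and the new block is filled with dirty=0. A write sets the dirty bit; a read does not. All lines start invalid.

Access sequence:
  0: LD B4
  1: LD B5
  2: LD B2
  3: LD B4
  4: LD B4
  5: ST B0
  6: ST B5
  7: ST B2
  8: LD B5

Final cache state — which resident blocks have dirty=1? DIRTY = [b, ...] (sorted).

DIRTY = [0]

0: R B4 → L1 miss [-]
1: R B5 → L2 miss [-]
2: R B2 → L2 miss [-]
3: R B4 → L1 hit [-]
4: R B4 → L1 hit [-]
5: W B0 → L0 miss [D]
6: W B5 → L2 miss [D]
7: W B2 → L2 miss wb→B5 [D]
8: R B5 → L2 miss wb→B2 [-]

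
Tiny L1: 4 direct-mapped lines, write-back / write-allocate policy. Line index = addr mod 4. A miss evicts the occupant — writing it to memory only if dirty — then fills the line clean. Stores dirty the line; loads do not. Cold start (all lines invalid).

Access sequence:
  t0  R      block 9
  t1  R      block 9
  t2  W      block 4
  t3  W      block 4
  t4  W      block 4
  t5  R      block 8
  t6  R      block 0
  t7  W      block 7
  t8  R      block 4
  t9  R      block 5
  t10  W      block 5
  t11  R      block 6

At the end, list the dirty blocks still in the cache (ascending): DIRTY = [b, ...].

  0 | R B9 → L1 miss [-]
  1 | R B9 → L1 hit [-]
  2 | W B4 → L0 miss [D]
  3 | W B4 → L0 hit [D]
  4 | W B4 → L0 hit [D]
  5 | R B8 → L0 miss wb→B4 [-]
  6 | R B0 → L0 miss [-]
  7 | W B7 → L3 miss [D]
  8 | R B4 → L0 miss [-]
  9 | R B5 → L1 miss [-]
  10 | W B5 → L1 hit [D]
  11 | R B6 → L2 miss [-]

DIRTY = [5, 7]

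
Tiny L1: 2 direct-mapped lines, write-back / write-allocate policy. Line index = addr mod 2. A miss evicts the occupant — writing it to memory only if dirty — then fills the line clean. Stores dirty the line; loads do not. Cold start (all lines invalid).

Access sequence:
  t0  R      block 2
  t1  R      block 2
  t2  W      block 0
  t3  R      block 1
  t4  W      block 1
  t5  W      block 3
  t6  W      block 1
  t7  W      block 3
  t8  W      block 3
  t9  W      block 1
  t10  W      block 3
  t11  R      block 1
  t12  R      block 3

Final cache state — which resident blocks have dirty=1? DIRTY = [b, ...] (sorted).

  0 | R B2 → L0 miss [-]
  1 | R B2 → L0 hit [-]
  2 | W B0 → L0 miss [D]
  3 | R B1 → L1 miss [-]
  4 | W B1 → L1 hit [D]
  5 | W B3 → L1 miss wb→B1 [D]
  6 | W B1 → L1 miss wb→B3 [D]
  7 | W B3 → L1 miss wb→B1 [D]
  8 | W B3 → L1 hit [D]
  9 | W B1 → L1 miss wb→B3 [D]
  10 | W B3 → L1 miss wb→B1 [D]
  11 | R B1 → L1 miss wb→B3 [-]
  12 | R B3 → L1 miss [-]

DIRTY = [0]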